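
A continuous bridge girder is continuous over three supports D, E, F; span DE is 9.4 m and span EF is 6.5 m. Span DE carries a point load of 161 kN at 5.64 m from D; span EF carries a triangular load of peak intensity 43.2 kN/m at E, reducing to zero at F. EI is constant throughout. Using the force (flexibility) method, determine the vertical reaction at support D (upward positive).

R_D = 40.83 kN

Insert a hinge at E; M_E is the redundant, and each span becomes simply supported.
Discontinuity in slope at E on the released structure — sum the simple-span end rotations:
  span DE: point load 161 at a = 5.64: Pab(L + a)/(6LEI) = 910.5/EI
  span EF: triangular load, peak 43.2: w₀L³/(45EI) = 263.6/EI
  relative rotation θ_0 = (910.5 + 263.6)/EI = 1174/EI
A unit hogging moment at E produces rotation L₁/(3EI) + L₂/(3EI) = 5.3/EI.
Slope continuity at E: θ_0 = M_E·5.3/EI, so M_E = 1174/5.3 = 221.5 kN·m (hogging).
Span DE, ΣM about D with M_E applied at E: R_E^{DE}·9.4 = 908 + 221.5, so R_E^{DE} = 120.2 kN and R_D = 161 − 120.2 = 40.83 kN.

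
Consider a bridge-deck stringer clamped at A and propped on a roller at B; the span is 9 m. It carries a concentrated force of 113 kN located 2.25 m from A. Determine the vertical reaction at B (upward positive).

R_B = 9.711 kN

Remove the prop at B; the released (primary) structure is a cantilever built in at A.
Downward deflection at the released point B due to the loads:
  point load 113 at a = 2.25: Pa²(3L − a)/(6EI) = 2360/EI
Flexibility coefficient — unit upward force at B: δ_{BB} = L³/(3EI) = 243/EI.
Compatibility at B: δ_0 − R_B·δ_{BB} = 0, so R_B = 2360/243 = 9.711 kN.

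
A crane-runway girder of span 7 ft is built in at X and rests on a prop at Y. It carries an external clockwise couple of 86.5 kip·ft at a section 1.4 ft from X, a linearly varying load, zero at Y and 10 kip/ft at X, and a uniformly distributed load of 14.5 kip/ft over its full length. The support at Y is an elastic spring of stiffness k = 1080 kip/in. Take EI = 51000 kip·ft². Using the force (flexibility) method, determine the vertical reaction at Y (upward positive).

Take the reaction at Y as the redundant and release it; the primary structure is a cantilever fixed at X.
Free-end deflection of the primary structure under the applied loading (downward +):
  clockwise couple 86.5 at a = 1.4: M₀a(2L − a)/(2EI) = 762.9/EI
  triangular load, peak 10 at the fixed end: w₀L⁴/(30EI) = 800.3/EI
  UDL 14.5: wL⁴/(8EI) = 4352/EI
  δ_0 = 5915/EI
Tip deflection under a unit load at Y: L³/(3EI) = 114.3/EI.
With EI = 51000 kip·ft²: δ_0 = 0.11598 ft and δ_{YY} = 0.002242 ft/kip.
Compatibility — the spring shortens by R_Y/k under the reaction it provides: δ_0 − R_Y·δ_{YY} = R_Y/k. With 1/k = 1/(1080×12) ft/kip = 0.000077 ft/kip, R_Y = δ_0 / (δ_{YY} + 1/k) = 0.11598 / (0.002242 + 0.000077) = 50.01 kip.

R_Y = 50.01 kip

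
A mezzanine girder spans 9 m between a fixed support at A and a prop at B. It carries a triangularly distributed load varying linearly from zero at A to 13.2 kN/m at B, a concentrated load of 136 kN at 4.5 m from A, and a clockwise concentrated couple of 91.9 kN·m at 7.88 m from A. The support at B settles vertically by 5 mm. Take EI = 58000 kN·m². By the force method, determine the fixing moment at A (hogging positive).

Choose R_B as the redundant. The primary structure is the cantilever fixed at A.
Primary-structure tip deflection at B by superposition:
  triangular load, peak 13.2 at the free end: 11w₀L⁴/(120EI) = 7939/EI
  point load 136 at a = 4.5: Pa²(3L − a)/(6EI) = 10328/EI
  clockwise couple 91.9 at a = 7.88: M₀a(2L − a)/(2EI) = 3664/EI
  δ_0 = 21931/EI
Flexibility coefficient — unit upward force at B: δ_{BB} = L³/(3EI) = 243/EI.
With EI = 58000 kN·m²: δ_0 = 0.37811 m and δ_{BB} = 0.00419 m/kN.
Compatibility — the beam at B must follow the support down by 0.005 m: δ_0 − R_B·δ_{BB} = 0.005, so R_B = (0.37811 − 0.005)/0.00419 = 89.06 kN.
Moment equilibrium about A: M_A = Σ(load moments about A) − R_B·L = 1060 − 89.06×9 = 258.8 kN·m.

M_A = 258.8 kN·m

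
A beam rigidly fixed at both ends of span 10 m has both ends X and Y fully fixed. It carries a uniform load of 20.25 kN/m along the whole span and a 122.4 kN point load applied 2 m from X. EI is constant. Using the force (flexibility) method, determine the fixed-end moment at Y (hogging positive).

M_Y = 207.9 kN·m

Take the two fixed-end moments M_X, M_Y as redundants; the released structure is the simple span XY.
Simple-span end rotations at X and Y under the given loads:
  at X: UDL 20.25: wL³/(24EI) = 843.8/EI
  at Y: UDL 20.25: wL³/(24EI) = 843.8/EI
  at X: point load 122.4 at a = 2: Pab(L + b)/(6LEI) = 587.5/EI
  at Y: point load 122.4 at a = 2: Pab(L + a)/(6LEI) = 391.7/EI
  θ_X0 = 1431/EI,  θ_Y0 = 1235/EI
Flexibility coefficients: a unit moment at one end gives L/(3EI) there and L/(6EI) at the far end, so f₁₁ = f₂₂ = 3.333/EI and f₁₂ = f₂₁ = 1.667/EI.
Compatibility — zero rotation at each built-in end:
  3.333 M_X + 1.667 M_Y = 1431
  1.667 M_X + 3.333 M_Y = 1235
Solving the pair gives M_X = 325.4 kN·m and M_Y = 207.9 kN·m (hogging).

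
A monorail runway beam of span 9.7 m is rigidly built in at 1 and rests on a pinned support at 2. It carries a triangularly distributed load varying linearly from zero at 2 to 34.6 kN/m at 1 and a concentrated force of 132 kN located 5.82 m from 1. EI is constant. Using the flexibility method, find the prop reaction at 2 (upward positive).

R_2 = 90.59 kN

Release the roller at 2. Primary structure: cantilever fixed at 1.
Primary-structure tip deflection at 2 by superposition:
  triangular load, peak 34.6 at the fixed end: w₀L⁴/(30EI) = 10210/EI
  point load 132 at a = 5.82: Pa²(3L − a)/(6EI) = 17348/EI
  δ_0 = 27558/EI
Tip deflection under a unit load at 2: L³/(3EI) = 304.2/EI.
Compatibility at 2: δ_0 − R_2·δ_{22} = 0, so R_2 = 27558/304.2 = 90.59 kN.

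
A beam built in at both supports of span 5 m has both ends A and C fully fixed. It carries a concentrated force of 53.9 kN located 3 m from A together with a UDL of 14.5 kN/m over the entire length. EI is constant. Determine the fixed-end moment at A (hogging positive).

Release both end moments; the primary structure is a simply-supported span AC with redundants M_A and M_C.
Simple-span end rotations at A and C under the given loads:
  at A: point load 53.9 at a = 3: Pab(L + b)/(6LEI) = 75.46/EI
  at C: point load 53.9 at a = 3: Pab(L + a)/(6LEI) = 86.24/EI
  at A: UDL 14.5: wL³/(24EI) = 75.52/EI
  at C: UDL 14.5: wL³/(24EI) = 75.52/EI
  θ_A0 = 151/EI,  θ_C0 = 161.8/EI
Flexibility coefficients: a unit moment at one end gives L/(3EI) there and L/(6EI) at the far end, so f₁₁ = f₂₂ = 1.667/EI and f₁₂ = f₂₁ = 0.8333/EI.
Compatibility — zero rotation at each built-in end:
  1.667 M_A + 0.8333 M_C = 151
  0.8333 M_A + 1.667 M_C = 161.8
Solving the pair gives M_A = 56.08 kN·m and M_C = 69.02 kN·m (hogging).

M_A = 56.08 kN·m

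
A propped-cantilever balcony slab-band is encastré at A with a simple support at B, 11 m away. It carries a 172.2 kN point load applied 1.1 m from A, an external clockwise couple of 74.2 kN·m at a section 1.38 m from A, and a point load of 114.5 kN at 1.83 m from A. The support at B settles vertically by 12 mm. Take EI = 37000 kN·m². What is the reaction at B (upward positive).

Remove the prop at B; the released (primary) structure is a cantilever built in at A.
Primary-structure tip deflection at B by superposition:
  point load 172.2 at a = 1.1: Pa²(3L − a)/(6EI) = 1108/EI
  clockwise couple 74.2 at a = 1.38: M₀a(2L − a)/(2EI) = 1056/EI
  point load 114.5 at a = 1.83: Pa²(3L − a)/(6EI) = 1992/EI
  δ_0 = 4156/EI
Tip deflection under a unit load at B: L³/(3EI) = 443.7/EI.
With EI = 37000 kN·m²: δ_0 = 0.11231 m and δ_{BB} = 0.011991 m/kN.
Compatibility — the beam at B must follow the support down by 0.012 m: δ_0 − R_B·δ_{BB} = 0.012, so R_B = (0.11231 − 0.012)/0.011991 = 8.366 kN.

R_B = 8.366 kN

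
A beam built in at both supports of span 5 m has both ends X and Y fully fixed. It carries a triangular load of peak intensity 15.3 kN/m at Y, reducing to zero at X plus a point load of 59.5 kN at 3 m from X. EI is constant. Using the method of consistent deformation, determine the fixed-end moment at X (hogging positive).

M_X = 41.31 kN·m

Release both end moments; the primary structure is a simply-supported span XY with redundants M_X and M_Y.
End rotations of the released simple span under the applied load (×1/EI):
  at X: triangular load, peak 15.3: 7w₀L³/(360EI) = 37.19/EI
  at Y: triangular load, peak 15.3: w₀L³/(45EI) = 42.5/EI
  at X: point load 59.5 at a = 3: Pab(L + b)/(6LEI) = 83.3/EI
  at Y: point load 59.5 at a = 3: Pab(L + a)/(6LEI) = 95.2/EI
  θ_X0 = 120.5/EI,  θ_Y0 = 137.7/EI
Flexibility coefficients: a unit moment at one end gives L/(3EI) there and L/(6EI) at the far end, so f₁₁ = f₂₂ = 1.667/EI and f₁₂ = f₂₁ = 0.8333/EI.
Compatibility — zero rotation at each built-in end:
  1.667 M_X + 0.8333 M_Y = 120.5
  0.8333 M_X + 1.667 M_Y = 137.7
Solving the pair gives M_X = 41.31 kN·m and M_Y = 61.97 kN·m (hogging).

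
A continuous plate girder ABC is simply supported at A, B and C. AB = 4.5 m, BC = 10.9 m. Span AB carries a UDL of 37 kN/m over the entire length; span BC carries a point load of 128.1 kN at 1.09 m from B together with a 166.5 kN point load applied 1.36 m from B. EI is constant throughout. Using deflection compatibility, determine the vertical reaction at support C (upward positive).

R_C = 11.26 kN

Release continuity at B by inserting a hinge; the redundant is the internal moment M_B. The primary structure is two simply-supported spans AB and BC.
Discontinuity in slope at B on the released structure — sum the simple-span end rotations:
  span AB: UDL 37: wL³/(24EI) = 140.5/EI
  span BC: point load 128.1 at a = 1.09: Pab(L + b)/(6LEI) = 433.8/EI
  span BC: point load 166.5 at a = 1.36: Pab(L + b)/(6LEI) = 675.2/EI
  relative rotation θ_0 = (140.5 + 1109)/EI = 1249/EI
A unit hogging moment at B produces rotation L₁/(3EI) + L₂/(3EI) = 5.133/EI.
Slope continuity at B: θ_0 = M_B·5.133/EI, so M_B = 1249/5.133 = 243.4 kN·m (hogging).
Span BC, ΣM about C: R_B^{BC}·10.9 = 2845 + 243.4, so R_B^{BC} = 283.3 kN and R_C = 294.6 − 283.3 = 11.26 kN.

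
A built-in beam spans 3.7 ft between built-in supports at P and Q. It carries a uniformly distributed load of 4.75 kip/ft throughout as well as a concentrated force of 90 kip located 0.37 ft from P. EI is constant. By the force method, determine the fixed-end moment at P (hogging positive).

M_P = 32.39 kip·ft

Take the two fixed-end moments M_P, M_Q as redundants; the released structure is the simple span PQ.
End rotations of the released simple span under the applied load (×1/EI):
  at P: UDL 4.75: wL³/(24EI) = 10.03/EI
  at Q: UDL 4.75: wL³/(24EI) = 10.03/EI
  at P: point load 90 at a = 0.37: Pab(L + b)/(6LEI) = 35.11/EI
  at Q: point load 90 at a = 0.37: Pab(L + a)/(6LEI) = 20.33/EI
  θ_P0 = 45.14/EI,  θ_Q0 = 30.35/EI
Flexibility coefficients: a unit moment at one end gives L/(3EI) there and L/(6EI) at the far end, so f₁₁ = f₂₂ = 1.233/EI and f₁₂ = f₂₁ = 0.6167/EI.
Compatibility — zero rotation at each built-in end:
  1.233 M_P + 0.6167 M_Q = 45.14
  0.6167 M_P + 1.233 M_Q = 30.35
Solving the pair gives M_P = 32.39 kip·ft and M_Q = 8.416 kip·ft (hogging).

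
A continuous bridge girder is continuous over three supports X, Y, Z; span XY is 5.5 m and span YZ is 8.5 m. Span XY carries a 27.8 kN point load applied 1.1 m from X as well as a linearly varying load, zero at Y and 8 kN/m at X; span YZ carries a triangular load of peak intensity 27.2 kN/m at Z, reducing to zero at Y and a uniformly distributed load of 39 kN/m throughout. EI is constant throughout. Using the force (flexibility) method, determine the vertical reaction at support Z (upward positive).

R_Z = 208.1 kN

Release continuity at Y by inserting a hinge; the redundant is the internal moment M_Y. The primary structure is two simply-supported spans XY and YZ.
End slopes at the hinge Y, treating each span as simply supported:
  span XY: point load 27.8 at a = 1.1: Pab(L + a)/(6LEI) = 26.91/EI
  span XY: triangular load, peak 8: 7w₀L³/(360EI) = 25.88/EI
  span YZ: triangular load, peak 27.2: 7w₀L³/(360EI) = 324.8/EI
  span YZ: UDL 39: wL³/(24EI) = 998/EI
  relative rotation θ_0 = (52.79 + 1323)/EI = 1376/EI
A unit hogging moment at Y produces rotation L₁/(3EI) + L₂/(3EI) = 4.667/EI.
Compatibility: M_Y·(L₁+L₂)/(3EI) = θ_0, giving M_Y = 294.8 kN·m (hogging).
Span YZ, ΣM about Z: R_Y^{YZ}·8.5 = 1736 + 294.8, so R_Y^{YZ} = 239 kN and R_Z = 447.1 − 239 = 208.1 kN.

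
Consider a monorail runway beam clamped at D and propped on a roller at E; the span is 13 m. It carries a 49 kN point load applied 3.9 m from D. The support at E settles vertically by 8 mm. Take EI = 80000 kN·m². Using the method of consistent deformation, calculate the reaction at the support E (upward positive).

Choose R_E as the redundant. The primary structure is the cantilever fixed at D.
Free-end deflection of the primary structure under the applied loading (downward +):
  point load 49 at a = 3.9: Pa²(3L − a)/(6EI) = 4360/EI
Tip deflection under a unit load at E: L³/(3EI) = 732.3/EI.
With EI = 80000 kN·m²: δ_0 = 0.054499 m and δ_{EE} = 0.009154 m/kN.
Compatibility — the beam at E must follow the support down by 0.008 m: δ_0 − R_E·δ_{EE} = 0.008, so R_E = (0.054499 − 0.008)/0.009154 = 5.08 kN.

R_E = 5.08 kN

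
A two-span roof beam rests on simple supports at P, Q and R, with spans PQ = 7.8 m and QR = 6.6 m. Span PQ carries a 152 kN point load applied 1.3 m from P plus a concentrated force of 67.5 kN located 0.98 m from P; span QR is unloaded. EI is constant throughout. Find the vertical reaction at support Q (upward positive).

R_Q = 53.3 kN

Release continuity at Q by inserting a hinge; the redundant is the internal moment M_Q. The primary structure is two simply-supported spans PQ and QR.
Discontinuity in slope at Q on the released structure — sum the simple-span end rotations:
  span PQ: point load 152 at a = 1.3: Pab(L + a)/(6LEI) = 249.7/EI
  span PQ: point load 67.5 at a = 0.98: Pab(L + a)/(6LEI) = 84.64/EI
  relative rotation θ_0 = (334.4 + 0)/EI = 334.4/EI
A unit hogging moment at Q produces rotation L₁/(3EI) + L₂/(3EI) = 4.8/EI.
Compatibility: M_Q·(L₁+L₂)/(3EI) = θ_0, giving M_Q = 69.66 kN·m (hogging).
Span PQ, ΣM about P with M_Q applied at Q: R_Q^{PQ}·7.8 = 263.8 + 69.66, so R_Q^{PQ} = 42.75 kN and R_P = 219.5 − 42.75 = 176.8 kN.
Span QR, ΣM about R: R_Q^{QR}·6.6 = 0 + 69.66, so R_Q^{QR} = 10.55 kN and R_R = 0 − 10.55 = -10.55 kN.
R_Q = 42.75 + 10.55 = 53.3 kN.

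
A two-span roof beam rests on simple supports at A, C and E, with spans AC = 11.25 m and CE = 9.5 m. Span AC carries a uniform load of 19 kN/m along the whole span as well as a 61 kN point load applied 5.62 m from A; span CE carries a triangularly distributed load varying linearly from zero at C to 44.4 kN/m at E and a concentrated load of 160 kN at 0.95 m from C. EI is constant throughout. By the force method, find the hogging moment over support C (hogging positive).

Release continuity at C by inserting a hinge; the redundant is the internal moment M_C. The primary structure is two simply-supported spans AC and CE.
Rotations at C on the released spans (each span's end-slope, ×1/EI):
  span AC: UDL 19: wL³/(24EI) = 1127/EI
  span AC: point load 61 at a = 5.62: Pab(L + a)/(6LEI) = 482.4/EI
  span CE: triangular load, peak 44.4: 7w₀L³/(360EI) = 740.2/EI
  span CE: point load 160 at a = 0.95: Pab(L + b)/(6LEI) = 411.5/EI
  relative rotation θ_0 = (1610 + 1152)/EI = 2761/EI
A unit hogging moment at C produces rotation L₁/(3EI) + L₂/(3EI) = 6.917/EI.
Slope continuity at C: θ_0 = M_C·6.917/EI, so M_C = 2761/6.917 = 399.2 kN·m (hogging).

M_C = 399.2 kN·m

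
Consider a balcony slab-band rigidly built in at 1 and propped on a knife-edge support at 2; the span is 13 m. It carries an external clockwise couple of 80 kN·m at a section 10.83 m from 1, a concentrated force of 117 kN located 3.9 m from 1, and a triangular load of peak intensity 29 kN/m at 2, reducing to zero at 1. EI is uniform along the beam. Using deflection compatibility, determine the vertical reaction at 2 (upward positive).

Release the roller at 2. Primary structure: cantilever fixed at 1.
Free-end deflection of the primary structure under the applied loading (downward +):
  clockwise couple 80 at a = 10.83: M₀a(2L − a)/(2EI) = 6572/EI
  point load 117 at a = 3.9: Pa²(3L − a)/(6EI) = 10410/EI
  triangular load, peak 29 at the free end: 11w₀L⁴/(120EI) = 75925/EI
  δ_0 = 92907/EI
Tip deflection under a unit load at 2: L³/(3EI) = 732.3/EI.
Compatibility at 2: δ_0 − R_2·δ_{22} = 0, so R_2 = 92907/732.3 = 126.9 kN.

R_2 = 126.9 kN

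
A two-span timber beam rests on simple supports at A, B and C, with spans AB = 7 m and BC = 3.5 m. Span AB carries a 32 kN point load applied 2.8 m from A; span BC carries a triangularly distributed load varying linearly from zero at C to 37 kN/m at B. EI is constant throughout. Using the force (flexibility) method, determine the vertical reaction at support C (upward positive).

Release continuity at B by inserting a hinge; the redundant is the internal moment M_B. The primary structure is two simply-supported spans AB and BC.
End slopes at the hinge B, treating each span as simply supported:
  span AB: point load 32 at a = 2.8: Pab(L + a)/(6LEI) = 87.81/EI
  span BC: triangular load, peak 37: w₀L³/(45EI) = 35.25/EI
  relative rotation θ_0 = (87.81 + 35.25)/EI = 123.1/EI
A unit hogging moment at B produces rotation L₁/(3EI) + L₂/(3EI) = 3.5/EI.
Slope continuity at B: θ_0 = M_B·3.5/EI, so M_B = 123.1/3.5 = 35.16 kN·m (hogging).
Span BC, ΣM about C: R_B^{BC}·3.5 = 151.1 + 35.16, so R_B^{BC} = 53.21 kN and R_C = 64.75 − 53.21 = 11.54 kN.

R_C = 11.54 kN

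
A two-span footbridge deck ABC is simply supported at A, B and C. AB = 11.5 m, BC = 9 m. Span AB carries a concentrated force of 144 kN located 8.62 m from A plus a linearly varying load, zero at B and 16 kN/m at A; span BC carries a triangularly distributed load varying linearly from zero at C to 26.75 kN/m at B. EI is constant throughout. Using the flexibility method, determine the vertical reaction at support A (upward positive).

R_A = 72.6 kN

Insert a hinge at B; M_B is the redundant, and each span becomes simply supported.
End slopes at the hinge B, treating each span as simply supported:
  span AB: point load 144 at a = 8.62: Pab(L + a)/(6LEI) = 1042/EI
  span AB: triangular load, peak 16: 7w₀L³/(360EI) = 473.2/EI
  span BC: triangular load, peak 26.75: w₀L³/(45EI) = 433.4/EI
  relative rotation θ_0 = (1516 + 433.4)/EI = 1949/EI
A unit hogging moment at B produces rotation L₁/(3EI) + L₂/(3EI) = 6.833/EI.
Compatibility: M_B·(L₁+L₂)/(3EI) = θ_0, giving M_B = 285.2 kN·m (hogging).
Span AB, ΣM about A with M_B applied at B: R_B^{AB}·11.5 = 1594 + 285.2, so R_B^{AB} = 163.4 kN and R_A = 236 − 163.4 = 72.6 kN.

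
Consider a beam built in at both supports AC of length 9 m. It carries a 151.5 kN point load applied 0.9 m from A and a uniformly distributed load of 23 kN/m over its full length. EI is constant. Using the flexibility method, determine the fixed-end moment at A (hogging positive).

Release both end moments; the primary structure is a simply-supported span AC with redundants M_A and M_C.
End rotations of the released simple span under the applied load (×1/EI):
  at A: point load 151.5 at a = 0.9: Pab(L + b)/(6LEI) = 349.7/EI
  at C: point load 151.5 at a = 0.9: Pab(L + a)/(6LEI) = 202.5/EI
  at A: UDL 23: wL³/(24EI) = 698.6/EI
  at C: UDL 23: wL³/(24EI) = 698.6/EI
  θ_A0 = 1048/EI,  θ_C0 = 901.1/EI
Flexibility coefficients: a unit moment at one end gives L/(3EI) there and L/(6EI) at the far end, so f₁₁ = f₂₂ = 3/EI and f₁₂ = f₂₁ = 1.5/EI.
Compatibility — zero rotation at each built-in end:
  3 M_A + 1.5 M_C = 1048
  1.5 M_A + 3 M_C = 901.1
Solving the pair gives M_A = 265.7 kN·m and M_C = 167.5 kN·m (hogging).

M_A = 265.7 kN·m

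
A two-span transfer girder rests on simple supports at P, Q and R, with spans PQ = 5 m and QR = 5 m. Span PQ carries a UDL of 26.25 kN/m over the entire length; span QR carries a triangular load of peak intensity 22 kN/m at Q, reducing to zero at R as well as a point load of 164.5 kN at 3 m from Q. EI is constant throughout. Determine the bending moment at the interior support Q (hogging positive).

Take M_Q as the redundant. Released structure: two simple spans PQ and QR with a hinge at Q.
End slopes at the hinge Q, treating each span as simply supported:
  span PQ: UDL 26.25: wL³/(24EI) = 136.7/EI
  span QR: triangular load, peak 22: w₀L³/(45EI) = 61.11/EI
  span QR: point load 164.5 at a = 3: Pab(L + b)/(6LEI) = 230.3/EI
  relative rotation θ_0 = (136.7 + 291.4)/EI = 428.1/EI
A unit hogging moment at Q produces rotation L₁/(3EI) + L₂/(3EI) = 3.333/EI.
Slope continuity at Q: θ_0 = M_Q·3.333/EI, so M_Q = 428.1/3.333 = 128.4 kN·m (hogging).

M_Q = 128.4 kN·m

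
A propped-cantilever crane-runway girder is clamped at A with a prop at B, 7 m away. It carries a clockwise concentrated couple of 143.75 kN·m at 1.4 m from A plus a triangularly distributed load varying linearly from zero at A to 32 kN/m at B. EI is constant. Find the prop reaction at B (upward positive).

Remove the prop at B; the released (primary) structure is a cantilever built in at A.
Primary-structure tip deflection at B by superposition:
  clockwise couple 143.75 at a = 1.4: M₀a(2L − a)/(2EI) = 1268/EI
  triangular load, peak 32 at the free end: 11w₀L⁴/(120EI) = 7043/EI
  δ_0 = 8311/EI
Tip deflection under a unit load at B: L³/(3EI) = 114.3/EI.
Compatibility at B: δ_0 − R_B·δ_{BB} = 0, so R_B = 8311/114.3 = 72.69 kN.

R_B = 72.69 kN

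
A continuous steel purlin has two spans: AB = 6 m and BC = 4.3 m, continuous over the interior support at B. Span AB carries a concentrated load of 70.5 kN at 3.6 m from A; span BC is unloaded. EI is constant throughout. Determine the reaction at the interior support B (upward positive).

R_B = 61.19 kN

Release continuity at B by inserting a hinge; the redundant is the internal moment M_B. The primary structure is two simply-supported spans AB and BC.
End slopes at the hinge B, treating each span as simply supported:
  span AB: point load 70.5 at a = 3.6: Pab(L + a)/(6LEI) = 162.4/EI
  relative rotation θ_0 = (162.4 + 0)/EI = 162.4/EI
A unit hogging moment at B produces rotation L₁/(3EI) + L₂/(3EI) = 3.433/EI.
Slope continuity at B: θ_0 = M_B·3.433/EI, so M_B = 162.4/3.433 = 47.31 kN·m (hogging).
Span AB, ΣM about A with M_B applied at B: R_B^{AB}·6 = 253.8 + 47.31, so R_B^{AB} = 50.19 kN and R_A = 70.5 − 50.19 = 20.31 kN.
Span BC, ΣM about C: R_B^{BC}·4.3 = 0 + 47.31, so R_B^{BC} = 11 kN and R_C = 0 − 11 = -11 kN.
R_B = 50.19 + 11 = 61.19 kN.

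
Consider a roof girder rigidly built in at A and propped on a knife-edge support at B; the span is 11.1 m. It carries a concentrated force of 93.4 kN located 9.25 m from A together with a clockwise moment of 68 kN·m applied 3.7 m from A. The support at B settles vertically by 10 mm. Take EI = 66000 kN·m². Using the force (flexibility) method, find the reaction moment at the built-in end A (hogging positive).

M_A = 111.4 kN·m

Choose R_B as the redundant. The primary structure is the cantilever fixed at A.
Free-end deflection of the primary structure under the applied loading (downward +):
  point load 93.4 at a = 9.25: Pa²(3L − a)/(6EI) = 32033/EI
  clockwise couple 68 at a = 3.7: M₀a(2L − a)/(2EI) = 2327/EI
  δ_0 = 34360/EI
Tip deflection under a unit load at B: L³/(3EI) = 455.9/EI.
With EI = 66000 kN·m²: δ_0 = 0.52061 m and δ_{BB} = 0.006907 m/kN.
Compatibility — the beam at B must follow the support down by 0.01 m: δ_0 − R_B·δ_{BB} = 0.01, so R_B = (0.52061 − 0.01)/0.006907 = 73.92 kN.
Moment equilibrium about A: M_A = Σ(load moments about A) − R_B·L = 932 − 73.92×11.1 = 111.4 kN·m.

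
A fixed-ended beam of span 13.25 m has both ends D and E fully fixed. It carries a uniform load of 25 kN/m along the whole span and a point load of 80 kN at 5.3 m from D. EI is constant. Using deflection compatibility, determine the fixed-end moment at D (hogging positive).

Take the two fixed-end moments M_D, M_E as redundants; the released structure is the simple span DE.
End rotations of the released simple span under the applied load (×1/EI):
  at D: UDL 25: wL³/(24EI) = 2423/EI
  at E: UDL 25: wL³/(24EI) = 2423/EI
  at D: point load 80 at a = 5.3: Pab(L + b)/(6LEI) = 898.9/EI
  at E: point load 80 at a = 5.3: Pab(L + a)/(6LEI) = 786.5/EI
  θ_D0 = 3322/EI,  θ_E0 = 3210/EI
Flexibility coefficients: a unit moment at one end gives L/(3EI) there and L/(6EI) at the far end, so f₁₁ = f₂₂ = 4.417/EI and f₁₂ = f₂₁ = 2.208/EI.
Compatibility — zero rotation at each built-in end:
  4.417 M_D + 2.208 M_E = 3322
  2.208 M_D + 4.417 M_E = 3210
Solving the pair gives M_D = 518.4 kN·m and M_E = 467.5 kN·m (hogging).

M_D = 518.4 kN·m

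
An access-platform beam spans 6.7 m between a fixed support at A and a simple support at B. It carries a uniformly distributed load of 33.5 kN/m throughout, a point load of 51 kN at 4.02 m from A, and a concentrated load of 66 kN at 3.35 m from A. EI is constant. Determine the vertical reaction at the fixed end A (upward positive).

R_A = 214.6 kN

Choose R_B as the redundant. The primary structure is the cantilever fixed at A.
Downward deflection at the released point B due to the loads:
  UDL 33.5: wL⁴/(8EI) = 8438/EI
  point load 51 at a = 4.02: Pa²(3L − a)/(6EI) = 2209/EI
  point load 66 at a = 3.35: Pa²(3L − a)/(6EI) = 2068/EI
  δ_0 = 12715/EI
Flexibility coefficient — unit upward force at B: δ_{BB} = L³/(3EI) = 100.3/EI.
The prop prevents deflection at B: R_B = δ_0/δ_{BB} = 12715/100.3 = 126.8 kN.
Vertical equilibrium: R_A = ΣP − R_B = 341.4 − 126.8 = 214.6 kN.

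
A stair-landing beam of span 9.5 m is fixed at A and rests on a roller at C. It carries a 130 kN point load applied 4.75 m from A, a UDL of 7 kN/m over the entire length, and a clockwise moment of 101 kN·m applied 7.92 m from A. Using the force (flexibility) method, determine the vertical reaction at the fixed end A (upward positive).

R_A = 115.4 kN

Release the roller at C. Primary structure: cantilever fixed at A.
Free-end deflection of the primary structure under the applied loading (downward +):
  point load 130 at a = 4.75: Pa²(3L − a)/(6EI) = 11610/EI
  UDL 7: wL⁴/(8EI) = 7127/EI
  clockwise couple 101 at a = 7.92: M₀a(2L − a)/(2EI) = 4432/EI
  δ_0 = 23169/EI
Flexibility coefficient — unit upward force at C: δ_{CC} = L³/(3EI) = 285.8/EI.
Compatibility at C: δ_0 − R_C·δ_{CC} = 0, so R_C = 23169/285.8 = 81.07 kN.
Vertical equilibrium: R_A = ΣP − R_C = 196.5 − 81.07 = 115.4 kN.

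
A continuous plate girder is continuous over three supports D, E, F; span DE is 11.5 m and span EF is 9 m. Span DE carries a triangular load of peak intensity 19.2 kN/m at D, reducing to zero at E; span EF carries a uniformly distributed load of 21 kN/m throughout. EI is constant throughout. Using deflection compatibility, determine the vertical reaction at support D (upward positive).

R_D = 58.26 kN

Take M_E as the redundant. Released structure: two simple spans DE and EF with a hinge at E.
Discontinuity in slope at E on the released structure — sum the simple-span end rotations:
  span DE: triangular load, peak 19.2: 7w₀L³/(360EI) = 567.8/EI
  span EF: UDL 21: wL³/(24EI) = 637.9/EI
  relative rotation θ_0 = (567.8 + 637.9)/EI = 1206/EI
A unit hogging moment at E produces rotation L₁/(3EI) + L₂/(3EI) = 6.833/EI.
Compatibility: M_E·(L₁+L₂)/(3EI) = θ_0, giving M_E = 176.4 kN·m (hogging).
Span DE, ΣM about D with M_E applied at E: R_E^{DE}·11.5 = 423.2 + 176.4, so R_E^{DE} = 52.14 kN and R_D = 110.4 − 52.14 = 58.26 kN.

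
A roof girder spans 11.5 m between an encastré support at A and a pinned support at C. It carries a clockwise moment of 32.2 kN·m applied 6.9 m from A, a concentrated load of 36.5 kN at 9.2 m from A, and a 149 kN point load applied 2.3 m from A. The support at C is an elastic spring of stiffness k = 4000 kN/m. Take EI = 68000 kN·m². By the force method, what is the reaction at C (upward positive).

R_C = 36.35 kN

Remove the prop at C; the released (primary) structure is a cantilever built in at A.
Primary-structure tip deflection at C by superposition:
  clockwise couple 32.2 at a = 6.9: M₀a(2L − a)/(2EI) = 1789/EI
  point load 36.5 at a = 9.2: Pa²(3L − a)/(6EI) = 13027/EI
  point load 149 at a = 2.3: Pa²(3L − a)/(6EI) = 4230/EI
  δ_0 = 19045/EI
Flexibility coefficient — unit upward force at C: δ_{CC} = L³/(3EI) = 507/EI.
With EI = 68000 kN·m²: δ_0 = 0.28008 m and δ_{CC} = 0.007455 m/kN.
Compatibility — the spring shortens by R_C/k under the reaction it provides: δ_0 − R_C·δ_{CC} = R_C/k. With 1/k = 0.00025 m/kN, R_C = δ_0 / (δ_{CC} + 1/k) = 0.28008 / (0.007455 + 0.00025) = 36.35 kN.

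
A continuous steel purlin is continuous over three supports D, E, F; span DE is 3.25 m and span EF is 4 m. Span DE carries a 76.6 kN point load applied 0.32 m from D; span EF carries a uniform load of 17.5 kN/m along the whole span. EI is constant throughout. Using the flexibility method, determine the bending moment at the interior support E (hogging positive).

Release continuity at E by inserting a hinge; the redundant is the internal moment M_E. The primary structure is two simply-supported spans DE and EF.
Discontinuity in slope at E on the released structure — sum the simple-span end rotations:
  span DE: point load 76.6 at a = 0.32: Pab(L + a)/(6LEI) = 13.15/EI
  span EF: UDL 17.5: wL³/(24EI) = 46.67/EI
  relative rotation θ_0 = (13.15 + 46.67)/EI = 59.82/EI
A unit hogging moment at E produces rotation L₁/(3EI) + L₂/(3EI) = 2.417/EI.
Compatibility: M_E·(L₁+L₂)/(3EI) = θ_0, giving M_E = 24.75 kN·m (hogging).

M_E = 24.75 kN·m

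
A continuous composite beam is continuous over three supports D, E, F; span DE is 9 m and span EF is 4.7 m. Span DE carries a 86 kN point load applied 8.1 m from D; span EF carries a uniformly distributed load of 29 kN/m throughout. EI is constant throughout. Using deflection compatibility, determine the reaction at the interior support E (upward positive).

Insert a hinge at E; M_E is the redundant, and each span becomes simply supported.
Rotations at E on the released spans (each span's end-slope, ×1/EI):
  span DE: point load 86 at a = 8.1: Pab(L + a)/(6LEI) = 198.5/EI
  span EF: UDL 29: wL³/(24EI) = 125.5/EI
  relative rotation θ_0 = (198.5 + 125.5)/EI = 324/EI
A unit hogging moment at E produces rotation L₁/(3EI) + L₂/(3EI) = 4.567/EI.
Slope continuity at E: θ_0 = M_E·4.567/EI, so M_E = 324/4.567 = 70.95 kN·m (hogging).
Span DE, ΣM about D with M_E applied at E: R_E^{DE}·9 = 696.6 + 70.95, so R_E^{DE} = 85.28 kN and R_D = 86 − 85.28 = 0.7172 kN.
Span EF, ΣM about F: R_E^{EF}·4.7 = 320.3 + 70.95, so R_E^{EF} = 83.24 kN and R_F = 136.3 − 83.24 = 53.06 kN.
R_E = 85.28 + 83.24 = 168.5 kN.

R_E = 168.5 kN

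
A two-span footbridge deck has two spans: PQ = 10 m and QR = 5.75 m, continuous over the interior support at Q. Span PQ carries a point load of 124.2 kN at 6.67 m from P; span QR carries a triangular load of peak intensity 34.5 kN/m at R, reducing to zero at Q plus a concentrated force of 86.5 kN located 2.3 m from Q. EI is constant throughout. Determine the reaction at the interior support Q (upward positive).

R_Q = 224 kN

Release continuity at Q by inserting a hinge; the redundant is the internal moment M_Q. The primary structure is two simply-supported spans PQ and QR.
End slopes at the hinge Q, treating each span as simply supported:
  span PQ: point load 124.2 at a = 6.67: Pab(L + a)/(6LEI) = 766.4/EI
  span QR: triangular load, peak 34.5: 7w₀L³/(360EI) = 127.5/EI
  span QR: point load 86.5 at a = 2.3: Pab(L + b)/(6LEI) = 183/EI
  relative rotation θ_0 = (766.4 + 310.6)/EI = 1077/EI
A unit hogging moment at Q produces rotation L₁/(3EI) + L₂/(3EI) = 5.25/EI.
Slope continuity at Q: θ_0 = M_Q·5.25/EI, so M_Q = 1077/5.25 = 205.1 kN·m (hogging).
Span PQ, ΣM about P with M_Q applied at Q: R_Q^{PQ}·10 = 828.4 + 205.1, so R_Q^{PQ} = 103.4 kN and R_P = 124.2 − 103.4 = 20.84 kN.
Span QR, ΣM about R: R_Q^{QR}·5.75 = 488.5 + 205.1, so R_Q^{QR} = 120.6 kN and R_R = 185.7 − 120.6 = 65.05 kN.
R_Q = 103.4 + 120.6 = 224 kN.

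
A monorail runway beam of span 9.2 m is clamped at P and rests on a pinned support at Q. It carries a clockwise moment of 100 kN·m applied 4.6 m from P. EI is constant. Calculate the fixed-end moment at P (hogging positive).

M_P = -12.5 kN·m

Release the roller at Q. Primary structure: cantilever fixed at P.
Deflection at Q on the released cantilever, summing each load's contribution:
  clockwise couple 100 at a = 4.6: M₀a(2L − a)/(2EI) = 3174/EI
Tip deflection under a unit load at Q: L³/(3EI) = 259.6/EI.
Compatibility at Q: δ_0 − R_Q·δ_{QQ} = 0, so R_Q = 3174/259.6 = 12.23 kN.
Moment equilibrium about P: M_P = Σ(load moments about P) − R_Q·L = 100 − 12.23×9.2 = -12.5 kN·m.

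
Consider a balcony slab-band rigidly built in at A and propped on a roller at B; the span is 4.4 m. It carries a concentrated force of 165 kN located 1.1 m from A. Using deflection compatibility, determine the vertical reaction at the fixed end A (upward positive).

R_A = 150.8 kN

Remove the prop at B; the released (primary) structure is a cantilever built in at A.
Free-end deflection of the primary structure under the applied loading (downward +):
  point load 165 at a = 1.1: Pa²(3L − a)/(6EI) = 402.6/EI
Flexibility coefficient — unit upward force at B: δ_{BB} = L³/(3EI) = 28.39/EI.
The prop prevents deflection at B: R_B = δ_0/δ_{BB} = 402.6/28.39 = 14.18 kN.
Vertical equilibrium: R_A = ΣP − R_B = 165 − 14.18 = 150.8 kN.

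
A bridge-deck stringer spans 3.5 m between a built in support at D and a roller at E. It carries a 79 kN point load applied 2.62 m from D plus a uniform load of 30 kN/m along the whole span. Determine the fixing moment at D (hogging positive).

M_D = 78.5 kN·m

Take the reaction at E as the redundant and release it; the primary structure is a cantilever fixed at D.
Free-end deflection of the primary structure under the applied loading (downward +):
  point load 79 at a = 2.62: Pa²(3L − a)/(6EI) = 712.2/EI
  UDL 30: wL⁴/(8EI) = 562.7/EI
  δ_0 = 1275/EI
Flexibility coefficient — unit upward force at E: δ_{EE} = L³/(3EI) = 14.29/EI.
Compatibility at E: δ_0 − R_E·δ_{EE} = 0, so R_E = 1275/14.29 = 89.21 kN.
Moment equilibrium about D: M_D = Σ(load moments about D) − R_E·L = 390.7 − 89.21×3.5 = 78.5 kN·m.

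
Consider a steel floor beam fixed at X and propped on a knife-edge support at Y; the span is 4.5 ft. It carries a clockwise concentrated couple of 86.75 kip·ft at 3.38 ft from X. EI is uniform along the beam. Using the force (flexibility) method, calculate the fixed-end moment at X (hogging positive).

Release the roller at Y. Primary structure: cantilever fixed at X.
Free-end deflection of the primary structure under the applied loading (downward +):
  clockwise couple 86.75 at a = 3.38: M₀a(2L − a)/(2EI) = 823.9/EI
Flexibility coefficient — unit upward force at Y: δ_{YY} = L³/(3EI) = 30.38/EI.
Compatibility at Y: δ_0 − R_Y·δ_{YY} = 0, so R_Y = 823.9/30.38 = 27.13 kip.
Moment equilibrium about X: M_X = Σ(load moments about X) − R_Y·L = 86.75 − 27.13×4.5 = -35.31 kip·ft.

M_X = -35.31 kip·ft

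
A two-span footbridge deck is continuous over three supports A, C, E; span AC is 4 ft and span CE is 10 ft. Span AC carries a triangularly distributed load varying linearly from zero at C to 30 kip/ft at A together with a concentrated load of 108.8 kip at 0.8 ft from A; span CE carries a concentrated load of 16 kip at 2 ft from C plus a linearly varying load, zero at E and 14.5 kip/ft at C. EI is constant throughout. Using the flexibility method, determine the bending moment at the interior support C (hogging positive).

Release continuity at C by inserting a hinge; the redundant is the internal moment M_C. The primary structure is two simply-supported spans AC and CE.
Discontinuity in slope at C on the released structure — sum the simple-span end rotations:
  span AC: triangular load, peak 30: 7w₀L³/(360EI) = 37.33/EI
  span AC: point load 108.8 at a = 0.8: Pab(L + a)/(6LEI) = 55.71/EI
  span CE: point load 16 at a = 2: Pab(L + b)/(6LEI) = 76.8/EI
  span CE: triangular load, peak 14.5: w₀L³/(45EI) = 322.2/EI
  relative rotation θ_0 = (93.04 + 399)/EI = 492.1/EI
A unit hogging moment at C produces rotation L₁/(3EI) + L₂/(3EI) = 4.667/EI.
Compatibility: M_C·(L₁+L₂)/(3EI) = θ_0, giving M_C = 105.4 kip·ft (hogging).

M_C = 105.4 kip·ft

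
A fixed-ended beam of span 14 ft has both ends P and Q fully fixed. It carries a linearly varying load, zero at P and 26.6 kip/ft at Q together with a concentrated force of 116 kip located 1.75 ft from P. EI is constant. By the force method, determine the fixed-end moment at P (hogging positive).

M_P = 329.2 kip·ft

Release both end moments; the primary structure is a simply-supported span PQ with redundants M_P and M_Q.
End rotations of the released simple span under the applied load (×1/EI):
  at P: triangular load, peak 26.6: 7w₀L³/(360EI) = 1419/EI
  at Q: triangular load, peak 26.6: w₀L³/(45EI) = 1622/EI
  at P: point load 116 at a = 1.75: Pab(L + b)/(6LEI) = 777.1/EI
  at Q: point load 116 at a = 1.75: Pab(L + a)/(6LEI) = 466.3/EI
  θ_P0 = 2196/EI,  θ_Q0 = 2088/EI
Flexibility coefficients: a unit moment at one end gives L/(3EI) there and L/(6EI) at the far end, so f₁₁ = f₂₂ = 4.667/EI and f₁₂ = f₂₁ = 2.333/EI.
Compatibility — zero rotation at each built-in end:
  4.667 M_P + 2.333 M_Q = 2196
  2.333 M_P + 4.667 M_Q = 2088
Solving the pair gives M_P = 329.2 kip·ft and M_Q = 282.9 kip·ft (hogging).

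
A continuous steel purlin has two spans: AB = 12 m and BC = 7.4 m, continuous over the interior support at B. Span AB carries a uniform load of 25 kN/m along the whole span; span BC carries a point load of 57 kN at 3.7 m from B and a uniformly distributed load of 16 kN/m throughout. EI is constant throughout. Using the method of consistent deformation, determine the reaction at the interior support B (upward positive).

R_B = 314.2 kN

Take M_B as the redundant. Released structure: two simple spans AB and BC with a hinge at B.
End slopes at the hinge B, treating each span as simply supported:
  span AB: UDL 25: wL³/(24EI) = 1800/EI
  span BC: point load 57 at a = 3.7: Pab(L + b)/(6LEI) = 195.1/EI
  span BC: UDL 16: wL³/(24EI) = 270.1/EI
  relative rotation θ_0 = (1800 + 465.2)/EI = 2265/EI
A unit hogging moment at B produces rotation L₁/(3EI) + L₂/(3EI) = 6.467/EI.
Slope continuity at B: θ_0 = M_B·6.467/EI, so M_B = 2265/6.467 = 350.3 kN·m (hogging).
Span AB, ΣM about A with M_B applied at B: R_B^{AB}·12 = 1800 + 350.3, so R_B^{AB} = 179.2 kN and R_A = 300 − 179.2 = 120.8 kN.
Span BC, ΣM about C: R_B^{BC}·7.4 = 649 + 350.3, so R_B^{BC} = 135 kN and R_C = 175.4 − 135 = 40.36 kN.
R_B = 179.2 + 135 = 314.2 kN.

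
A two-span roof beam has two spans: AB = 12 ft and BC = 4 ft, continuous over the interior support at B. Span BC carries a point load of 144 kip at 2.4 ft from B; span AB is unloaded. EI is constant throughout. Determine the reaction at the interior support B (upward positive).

R_B = 65.66 kip

Release continuity at B by inserting a hinge; the redundant is the internal moment M_B. The primary structure is two simply-supported spans AB and BC.
End slopes at the hinge B, treating each span as simply supported:
  span BC: point load 144 at a = 2.4: Pab(L + b)/(6LEI) = 129/EI
  relative rotation θ_0 = (0 + 129)/EI = 129/EI
A unit hogging moment at B produces rotation L₁/(3EI) + L₂/(3EI) = 5.333/EI.
Compatibility: M_B·(L₁+L₂)/(3EI) = θ_0, giving M_B = 24.19 kip·ft (hogging).
Span AB, ΣM about A with M_B applied at B: R_B^{AB}·12 = 0 + 24.19, so R_B^{AB} = 2.016 kip and R_A = 0 − 2.016 = -2.016 kip.
Span BC, ΣM about C: R_B^{BC}·4 = 230.4 + 24.19, so R_B^{BC} = 63.65 kip and R_C = 144 − 63.65 = 80.35 kip.
R_B = 2.016 + 63.65 = 65.66 kip.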